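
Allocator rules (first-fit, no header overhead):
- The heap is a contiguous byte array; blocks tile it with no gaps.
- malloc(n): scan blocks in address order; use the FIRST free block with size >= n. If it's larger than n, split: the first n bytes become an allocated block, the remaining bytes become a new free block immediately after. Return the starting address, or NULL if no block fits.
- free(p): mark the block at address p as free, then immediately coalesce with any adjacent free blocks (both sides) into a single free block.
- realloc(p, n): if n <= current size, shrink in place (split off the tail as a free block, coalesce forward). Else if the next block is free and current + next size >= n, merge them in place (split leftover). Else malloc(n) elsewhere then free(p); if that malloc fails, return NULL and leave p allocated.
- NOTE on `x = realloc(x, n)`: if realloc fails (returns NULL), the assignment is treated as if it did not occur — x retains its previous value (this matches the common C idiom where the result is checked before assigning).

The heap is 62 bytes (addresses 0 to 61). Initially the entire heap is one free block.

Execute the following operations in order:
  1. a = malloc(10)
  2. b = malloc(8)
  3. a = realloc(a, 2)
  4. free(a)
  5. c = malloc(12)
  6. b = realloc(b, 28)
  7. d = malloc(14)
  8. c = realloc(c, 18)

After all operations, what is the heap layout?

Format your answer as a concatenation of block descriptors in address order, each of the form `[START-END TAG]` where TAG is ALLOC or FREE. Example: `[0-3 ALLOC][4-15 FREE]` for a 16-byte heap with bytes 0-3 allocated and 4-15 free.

Op 1: a = malloc(10) -> a = 0; heap: [0-9 ALLOC][10-61 FREE]
Op 2: b = malloc(8) -> b = 10; heap: [0-9 ALLOC][10-17 ALLOC][18-61 FREE]
Op 3: a = realloc(a, 2) -> a = 0; heap: [0-1 ALLOC][2-9 FREE][10-17 ALLOC][18-61 FREE]
Op 4: free(a) -> (freed a); heap: [0-9 FREE][10-17 ALLOC][18-61 FREE]
Op 5: c = malloc(12) -> c = 18; heap: [0-9 FREE][10-17 ALLOC][18-29 ALLOC][30-61 FREE]
Op 6: b = realloc(b, 28) -> b = 30; heap: [0-17 FREE][18-29 ALLOC][30-57 ALLOC][58-61 FREE]
Op 7: d = malloc(14) -> d = 0; heap: [0-13 ALLOC][14-17 FREE][18-29 ALLOC][30-57 ALLOC][58-61 FREE]
Op 8: c = realloc(c, 18) -> NULL (c unchanged); heap: [0-13 ALLOC][14-17 FREE][18-29 ALLOC][30-57 ALLOC][58-61 FREE]

Answer: [0-13 ALLOC][14-17 FREE][18-29 ALLOC][30-57 ALLOC][58-61 FREE]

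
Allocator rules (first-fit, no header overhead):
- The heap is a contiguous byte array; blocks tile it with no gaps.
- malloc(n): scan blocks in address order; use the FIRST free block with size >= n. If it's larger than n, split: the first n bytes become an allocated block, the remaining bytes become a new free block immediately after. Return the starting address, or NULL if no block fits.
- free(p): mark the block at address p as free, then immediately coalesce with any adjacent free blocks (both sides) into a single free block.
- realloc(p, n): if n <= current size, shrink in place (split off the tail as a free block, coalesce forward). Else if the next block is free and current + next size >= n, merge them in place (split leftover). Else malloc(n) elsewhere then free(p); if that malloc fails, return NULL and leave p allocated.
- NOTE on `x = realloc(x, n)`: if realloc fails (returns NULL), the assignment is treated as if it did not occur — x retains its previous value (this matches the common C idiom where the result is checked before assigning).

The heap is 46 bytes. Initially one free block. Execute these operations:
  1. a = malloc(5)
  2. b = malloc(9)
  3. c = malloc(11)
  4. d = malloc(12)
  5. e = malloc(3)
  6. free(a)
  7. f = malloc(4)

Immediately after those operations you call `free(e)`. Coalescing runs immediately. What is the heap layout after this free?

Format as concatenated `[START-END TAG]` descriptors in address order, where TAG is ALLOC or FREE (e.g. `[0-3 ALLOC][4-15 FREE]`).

Op 1: a = malloc(5) -> a = 0; heap: [0-4 ALLOC][5-45 FREE]
Op 2: b = malloc(9) -> b = 5; heap: [0-4 ALLOC][5-13 ALLOC][14-45 FREE]
Op 3: c = malloc(11) -> c = 14; heap: [0-4 ALLOC][5-13 ALLOC][14-24 ALLOC][25-45 FREE]
Op 4: d = malloc(12) -> d = 25; heap: [0-4 ALLOC][5-13 ALLOC][14-24 ALLOC][25-36 ALLOC][37-45 FREE]
Op 5: e = malloc(3) -> e = 37; heap: [0-4 ALLOC][5-13 ALLOC][14-24 ALLOC][25-36 ALLOC][37-39 ALLOC][40-45 FREE]
Op 6: free(a) -> (freed a); heap: [0-4 FREE][5-13 ALLOC][14-24 ALLOC][25-36 ALLOC][37-39 ALLOC][40-45 FREE]
Op 7: f = malloc(4) -> f = 0; heap: [0-3 ALLOC][4-4 FREE][5-13 ALLOC][14-24 ALLOC][25-36 ALLOC][37-39 ALLOC][40-45 FREE]
free(e): e = 37 -> block [37-39 ALLOC]; mark free, coalesce with adjacent free neighbors -> [0-3 ALLOC][4-4 FREE][5-13 ALLOC][14-24 ALLOC][25-36 ALLOC][37-45 FREE]

Answer: [0-3 ALLOC][4-4 FREE][5-13 ALLOC][14-24 ALLOC][25-36 ALLOC][37-45 FREE]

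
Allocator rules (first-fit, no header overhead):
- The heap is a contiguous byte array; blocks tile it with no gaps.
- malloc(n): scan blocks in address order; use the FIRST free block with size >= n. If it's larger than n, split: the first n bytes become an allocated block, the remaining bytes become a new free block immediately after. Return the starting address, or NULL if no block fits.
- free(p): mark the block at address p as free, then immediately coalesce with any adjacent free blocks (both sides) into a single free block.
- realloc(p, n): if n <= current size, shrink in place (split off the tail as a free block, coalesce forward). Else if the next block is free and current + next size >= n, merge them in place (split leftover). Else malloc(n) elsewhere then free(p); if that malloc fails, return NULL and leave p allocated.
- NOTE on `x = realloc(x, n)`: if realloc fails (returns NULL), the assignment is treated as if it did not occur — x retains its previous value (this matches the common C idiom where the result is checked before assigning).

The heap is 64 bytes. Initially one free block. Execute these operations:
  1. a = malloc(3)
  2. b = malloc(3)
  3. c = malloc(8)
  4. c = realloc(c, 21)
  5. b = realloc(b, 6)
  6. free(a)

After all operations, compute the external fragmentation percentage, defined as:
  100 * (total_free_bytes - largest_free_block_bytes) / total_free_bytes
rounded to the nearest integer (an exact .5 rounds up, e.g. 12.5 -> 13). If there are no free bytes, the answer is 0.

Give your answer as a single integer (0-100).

Answer: 16

Derivation:
Op 1: a = malloc(3) -> a = 0; heap: [0-2 ALLOC][3-63 FREE]
Op 2: b = malloc(3) -> b = 3; heap: [0-2 ALLOC][3-5 ALLOC][6-63 FREE]
Op 3: c = malloc(8) -> c = 6; heap: [0-2 ALLOC][3-5 ALLOC][6-13 ALLOC][14-63 FREE]
Op 4: c = realloc(c, 21) -> c = 6; heap: [0-2 ALLOC][3-5 ALLOC][6-26 ALLOC][27-63 FREE]
Op 5: b = realloc(b, 6) -> b = 27; heap: [0-2 ALLOC][3-5 FREE][6-26 ALLOC][27-32 ALLOC][33-63 FREE]
Op 6: free(a) -> (freed a); heap: [0-5 FREE][6-26 ALLOC][27-32 ALLOC][33-63 FREE]
Free blocks: [6 31] total_free=37 largest=31 -> 100*(37-31)/37 = 600/37 ≈ 16.216 -> rounds to 16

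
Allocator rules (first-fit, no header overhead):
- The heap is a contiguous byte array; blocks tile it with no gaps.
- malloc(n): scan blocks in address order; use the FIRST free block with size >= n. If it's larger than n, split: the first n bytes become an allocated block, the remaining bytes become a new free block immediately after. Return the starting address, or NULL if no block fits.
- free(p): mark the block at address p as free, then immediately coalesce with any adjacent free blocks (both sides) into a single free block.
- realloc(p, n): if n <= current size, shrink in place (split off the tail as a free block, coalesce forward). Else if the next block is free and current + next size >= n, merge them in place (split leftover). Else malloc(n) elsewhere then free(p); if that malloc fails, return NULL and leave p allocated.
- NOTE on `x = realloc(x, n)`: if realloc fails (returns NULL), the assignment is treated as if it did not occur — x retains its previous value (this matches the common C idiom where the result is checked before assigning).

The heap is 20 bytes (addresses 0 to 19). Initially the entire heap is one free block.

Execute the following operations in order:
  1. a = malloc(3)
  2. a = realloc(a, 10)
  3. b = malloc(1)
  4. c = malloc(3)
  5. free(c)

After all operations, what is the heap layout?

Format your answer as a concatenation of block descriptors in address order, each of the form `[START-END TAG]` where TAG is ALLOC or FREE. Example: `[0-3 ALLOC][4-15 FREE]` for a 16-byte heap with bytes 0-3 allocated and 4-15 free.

Answer: [0-9 ALLOC][10-10 ALLOC][11-19 FREE]

Derivation:
Op 1: a = malloc(3) -> a = 0; heap: [0-2 ALLOC][3-19 FREE]
Op 2: a = realloc(a, 10) -> a = 0; heap: [0-9 ALLOC][10-19 FREE]
Op 3: b = malloc(1) -> b = 10; heap: [0-9 ALLOC][10-10 ALLOC][11-19 FREE]
Op 4: c = malloc(3) -> c = 11; heap: [0-9 ALLOC][10-10 ALLOC][11-13 ALLOC][14-19 FREE]
Op 5: free(c) -> (freed c); heap: [0-9 ALLOC][10-10 ALLOC][11-19 FREE]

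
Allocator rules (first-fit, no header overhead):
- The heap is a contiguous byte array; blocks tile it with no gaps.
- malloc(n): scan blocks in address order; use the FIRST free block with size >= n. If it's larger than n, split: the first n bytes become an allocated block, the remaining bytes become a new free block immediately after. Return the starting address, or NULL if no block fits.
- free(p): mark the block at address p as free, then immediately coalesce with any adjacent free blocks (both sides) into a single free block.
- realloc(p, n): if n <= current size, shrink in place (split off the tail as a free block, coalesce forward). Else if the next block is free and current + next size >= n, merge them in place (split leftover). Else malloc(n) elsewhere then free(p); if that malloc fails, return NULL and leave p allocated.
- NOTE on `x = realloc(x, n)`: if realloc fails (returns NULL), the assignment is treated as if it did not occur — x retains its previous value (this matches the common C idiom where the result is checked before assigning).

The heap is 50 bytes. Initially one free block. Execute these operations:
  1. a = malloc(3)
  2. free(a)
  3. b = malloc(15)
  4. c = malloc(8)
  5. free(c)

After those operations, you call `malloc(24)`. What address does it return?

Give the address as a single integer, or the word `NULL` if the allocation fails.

Answer: 15

Derivation:
Op 1: a = malloc(3) -> a = 0; heap: [0-2 ALLOC][3-49 FREE]
Op 2: free(a) -> (freed a); heap: [0-49 FREE]
Op 3: b = malloc(15) -> b = 0; heap: [0-14 ALLOC][15-49 FREE]
Op 4: c = malloc(8) -> c = 15; heap: [0-14 ALLOC][15-22 ALLOC][23-49 FREE]
Op 5: free(c) -> (freed c); heap: [0-14 ALLOC][15-49 FREE]
malloc(24): first-fit scan over [0-14 ALLOC][15-49 FREE] -> 15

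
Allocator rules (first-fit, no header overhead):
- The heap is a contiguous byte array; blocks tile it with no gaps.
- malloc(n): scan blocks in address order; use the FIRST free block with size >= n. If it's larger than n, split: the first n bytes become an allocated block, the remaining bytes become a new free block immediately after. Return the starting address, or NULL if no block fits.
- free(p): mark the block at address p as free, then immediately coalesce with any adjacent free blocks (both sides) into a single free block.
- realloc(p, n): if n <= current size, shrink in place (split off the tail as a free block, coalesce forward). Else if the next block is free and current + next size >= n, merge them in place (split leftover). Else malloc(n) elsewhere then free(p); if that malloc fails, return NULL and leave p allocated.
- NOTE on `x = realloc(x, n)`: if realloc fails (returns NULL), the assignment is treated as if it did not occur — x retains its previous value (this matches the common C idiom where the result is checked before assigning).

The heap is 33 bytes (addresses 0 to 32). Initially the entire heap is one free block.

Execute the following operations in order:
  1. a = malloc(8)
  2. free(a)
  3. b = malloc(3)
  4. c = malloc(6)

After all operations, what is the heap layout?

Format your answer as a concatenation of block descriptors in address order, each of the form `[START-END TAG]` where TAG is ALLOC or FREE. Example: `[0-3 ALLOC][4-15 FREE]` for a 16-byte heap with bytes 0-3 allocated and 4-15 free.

Op 1: a = malloc(8) -> a = 0; heap: [0-7 ALLOC][8-32 FREE]
Op 2: free(a) -> (freed a); heap: [0-32 FREE]
Op 3: b = malloc(3) -> b = 0; heap: [0-2 ALLOC][3-32 FREE]
Op 4: c = malloc(6) -> c = 3; heap: [0-2 ALLOC][3-8 ALLOC][9-32 FREE]

Answer: [0-2 ALLOC][3-8 ALLOC][9-32 FREE]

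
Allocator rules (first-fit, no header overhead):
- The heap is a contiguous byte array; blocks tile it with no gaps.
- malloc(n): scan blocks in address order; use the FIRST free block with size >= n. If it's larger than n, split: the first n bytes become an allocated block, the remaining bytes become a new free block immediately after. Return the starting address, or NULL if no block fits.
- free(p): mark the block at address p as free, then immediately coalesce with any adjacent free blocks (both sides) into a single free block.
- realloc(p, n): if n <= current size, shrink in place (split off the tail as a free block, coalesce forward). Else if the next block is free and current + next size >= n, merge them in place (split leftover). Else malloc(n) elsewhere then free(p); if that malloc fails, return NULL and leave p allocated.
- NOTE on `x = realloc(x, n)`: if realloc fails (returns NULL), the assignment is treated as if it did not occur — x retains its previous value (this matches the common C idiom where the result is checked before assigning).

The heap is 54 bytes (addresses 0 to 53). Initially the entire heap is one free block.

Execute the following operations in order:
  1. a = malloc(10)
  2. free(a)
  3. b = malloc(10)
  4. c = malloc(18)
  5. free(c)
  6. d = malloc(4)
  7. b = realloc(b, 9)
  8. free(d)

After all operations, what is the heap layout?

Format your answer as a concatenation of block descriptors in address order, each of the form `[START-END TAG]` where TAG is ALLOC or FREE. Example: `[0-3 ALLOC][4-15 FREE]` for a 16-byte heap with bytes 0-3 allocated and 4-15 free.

Op 1: a = malloc(10) -> a = 0; heap: [0-9 ALLOC][10-53 FREE]
Op 2: free(a) -> (freed a); heap: [0-53 FREE]
Op 3: b = malloc(10) -> b = 0; heap: [0-9 ALLOC][10-53 FREE]
Op 4: c = malloc(18) -> c = 10; heap: [0-9 ALLOC][10-27 ALLOC][28-53 FREE]
Op 5: free(c) -> (freed c); heap: [0-9 ALLOC][10-53 FREE]
Op 6: d = malloc(4) -> d = 10; heap: [0-9 ALLOC][10-13 ALLOC][14-53 FREE]
Op 7: b = realloc(b, 9) -> b = 0; heap: [0-8 ALLOC][9-9 FREE][10-13 ALLOC][14-53 FREE]
Op 8: free(d) -> (freed d); heap: [0-8 ALLOC][9-53 FREE]

Answer: [0-8 ALLOC][9-53 FREE]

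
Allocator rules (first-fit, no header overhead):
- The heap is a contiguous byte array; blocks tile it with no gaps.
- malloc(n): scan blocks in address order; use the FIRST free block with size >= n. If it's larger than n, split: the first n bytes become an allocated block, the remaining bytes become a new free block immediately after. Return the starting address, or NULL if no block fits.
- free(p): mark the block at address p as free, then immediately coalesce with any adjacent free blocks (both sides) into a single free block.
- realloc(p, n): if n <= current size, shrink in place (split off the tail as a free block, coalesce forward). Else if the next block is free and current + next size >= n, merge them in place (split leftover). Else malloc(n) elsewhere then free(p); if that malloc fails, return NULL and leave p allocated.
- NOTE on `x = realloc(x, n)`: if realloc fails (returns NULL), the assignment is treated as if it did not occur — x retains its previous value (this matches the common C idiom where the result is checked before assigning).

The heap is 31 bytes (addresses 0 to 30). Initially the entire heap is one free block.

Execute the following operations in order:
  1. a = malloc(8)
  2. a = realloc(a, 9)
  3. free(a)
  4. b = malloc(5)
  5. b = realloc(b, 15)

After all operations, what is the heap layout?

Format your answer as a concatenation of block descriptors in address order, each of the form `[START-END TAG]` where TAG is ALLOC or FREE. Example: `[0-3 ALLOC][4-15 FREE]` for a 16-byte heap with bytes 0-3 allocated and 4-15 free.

Op 1: a = malloc(8) -> a = 0; heap: [0-7 ALLOC][8-30 FREE]
Op 2: a = realloc(a, 9) -> a = 0; heap: [0-8 ALLOC][9-30 FREE]
Op 3: free(a) -> (freed a); heap: [0-30 FREE]
Op 4: b = malloc(5) -> b = 0; heap: [0-4 ALLOC][5-30 FREE]
Op 5: b = realloc(b, 15) -> b = 0; heap: [0-14 ALLOC][15-30 FREE]

Answer: [0-14 ALLOC][15-30 FREE]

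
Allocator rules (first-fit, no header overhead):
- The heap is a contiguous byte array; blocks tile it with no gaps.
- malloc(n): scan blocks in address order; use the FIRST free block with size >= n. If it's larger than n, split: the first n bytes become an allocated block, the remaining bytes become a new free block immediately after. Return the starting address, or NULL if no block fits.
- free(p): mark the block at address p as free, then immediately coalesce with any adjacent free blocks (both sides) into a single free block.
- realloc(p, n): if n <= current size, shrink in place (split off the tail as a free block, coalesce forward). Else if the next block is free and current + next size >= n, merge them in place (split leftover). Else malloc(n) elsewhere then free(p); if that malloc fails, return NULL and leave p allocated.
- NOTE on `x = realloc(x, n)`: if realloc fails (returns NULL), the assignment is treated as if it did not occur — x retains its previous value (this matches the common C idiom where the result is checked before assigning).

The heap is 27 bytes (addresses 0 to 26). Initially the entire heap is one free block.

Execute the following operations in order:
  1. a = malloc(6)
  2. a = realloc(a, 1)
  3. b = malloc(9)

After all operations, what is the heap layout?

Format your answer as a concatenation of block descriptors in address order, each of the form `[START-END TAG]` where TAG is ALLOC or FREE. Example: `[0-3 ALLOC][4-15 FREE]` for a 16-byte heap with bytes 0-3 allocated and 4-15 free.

Op 1: a = malloc(6) -> a = 0; heap: [0-5 ALLOC][6-26 FREE]
Op 2: a = realloc(a, 1) -> a = 0; heap: [0-0 ALLOC][1-26 FREE]
Op 3: b = malloc(9) -> b = 1; heap: [0-0 ALLOC][1-9 ALLOC][10-26 FREE]

Answer: [0-0 ALLOC][1-9 ALLOC][10-26 FREE]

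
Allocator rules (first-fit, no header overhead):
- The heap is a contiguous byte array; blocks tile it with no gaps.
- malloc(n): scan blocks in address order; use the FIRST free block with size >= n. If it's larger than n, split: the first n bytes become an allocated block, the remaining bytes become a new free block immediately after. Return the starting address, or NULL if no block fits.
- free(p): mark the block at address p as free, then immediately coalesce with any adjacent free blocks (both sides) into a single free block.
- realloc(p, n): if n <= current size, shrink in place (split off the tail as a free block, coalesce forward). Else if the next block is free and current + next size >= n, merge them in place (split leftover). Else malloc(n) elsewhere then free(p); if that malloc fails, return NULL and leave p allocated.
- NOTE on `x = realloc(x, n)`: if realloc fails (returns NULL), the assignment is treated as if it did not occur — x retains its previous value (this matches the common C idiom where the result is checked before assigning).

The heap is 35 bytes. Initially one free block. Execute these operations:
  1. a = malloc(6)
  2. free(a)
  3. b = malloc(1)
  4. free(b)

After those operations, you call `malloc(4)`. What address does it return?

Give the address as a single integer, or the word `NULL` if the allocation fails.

Answer: 0

Derivation:
Op 1: a = malloc(6) -> a = 0; heap: [0-5 ALLOC][6-34 FREE]
Op 2: free(a) -> (freed a); heap: [0-34 FREE]
Op 3: b = malloc(1) -> b = 0; heap: [0-0 ALLOC][1-34 FREE]
Op 4: free(b) -> (freed b); heap: [0-34 FREE]
malloc(4): first-fit scan over [0-34 FREE] -> 0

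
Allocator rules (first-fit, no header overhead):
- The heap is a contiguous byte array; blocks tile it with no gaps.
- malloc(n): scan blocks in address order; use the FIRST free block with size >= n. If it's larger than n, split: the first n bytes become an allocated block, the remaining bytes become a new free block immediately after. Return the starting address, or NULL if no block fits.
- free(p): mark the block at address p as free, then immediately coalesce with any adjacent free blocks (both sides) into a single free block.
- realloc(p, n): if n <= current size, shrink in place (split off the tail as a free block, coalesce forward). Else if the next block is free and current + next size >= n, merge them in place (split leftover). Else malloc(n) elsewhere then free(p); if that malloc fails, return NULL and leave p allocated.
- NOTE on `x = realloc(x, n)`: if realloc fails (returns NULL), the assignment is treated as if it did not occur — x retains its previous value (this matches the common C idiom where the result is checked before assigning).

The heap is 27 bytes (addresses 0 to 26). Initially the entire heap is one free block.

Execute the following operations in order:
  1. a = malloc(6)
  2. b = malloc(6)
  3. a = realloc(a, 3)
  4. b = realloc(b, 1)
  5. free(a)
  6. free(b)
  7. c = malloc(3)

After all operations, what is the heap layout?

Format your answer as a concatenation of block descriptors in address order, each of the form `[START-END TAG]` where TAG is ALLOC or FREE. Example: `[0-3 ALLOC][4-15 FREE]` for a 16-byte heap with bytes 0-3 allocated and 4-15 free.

Answer: [0-2 ALLOC][3-26 FREE]

Derivation:
Op 1: a = malloc(6) -> a = 0; heap: [0-5 ALLOC][6-26 FREE]
Op 2: b = malloc(6) -> b = 6; heap: [0-5 ALLOC][6-11 ALLOC][12-26 FREE]
Op 3: a = realloc(a, 3) -> a = 0; heap: [0-2 ALLOC][3-5 FREE][6-11 ALLOC][12-26 FREE]
Op 4: b = realloc(b, 1) -> b = 6; heap: [0-2 ALLOC][3-5 FREE][6-6 ALLOC][7-26 FREE]
Op 5: free(a) -> (freed a); heap: [0-5 FREE][6-6 ALLOC][7-26 FREE]
Op 6: free(b) -> (freed b); heap: [0-26 FREE]
Op 7: c = malloc(3) -> c = 0; heap: [0-2 ALLOC][3-26 FREE]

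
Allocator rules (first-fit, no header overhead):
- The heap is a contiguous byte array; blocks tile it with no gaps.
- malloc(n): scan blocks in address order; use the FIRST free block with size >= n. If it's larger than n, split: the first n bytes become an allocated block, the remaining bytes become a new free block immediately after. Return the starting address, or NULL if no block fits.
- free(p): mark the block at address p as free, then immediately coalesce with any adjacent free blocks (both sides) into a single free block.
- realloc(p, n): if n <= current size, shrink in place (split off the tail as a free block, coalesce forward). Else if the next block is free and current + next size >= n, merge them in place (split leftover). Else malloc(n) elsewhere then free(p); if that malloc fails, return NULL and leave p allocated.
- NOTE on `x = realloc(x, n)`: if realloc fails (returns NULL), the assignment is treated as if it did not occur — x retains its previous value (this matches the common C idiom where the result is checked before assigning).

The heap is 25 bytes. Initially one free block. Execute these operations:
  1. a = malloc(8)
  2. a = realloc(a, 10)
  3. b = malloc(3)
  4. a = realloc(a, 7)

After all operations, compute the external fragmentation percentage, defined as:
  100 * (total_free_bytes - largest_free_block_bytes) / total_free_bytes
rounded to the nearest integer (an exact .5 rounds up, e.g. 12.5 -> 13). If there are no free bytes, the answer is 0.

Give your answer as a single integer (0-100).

Answer: 20

Derivation:
Op 1: a = malloc(8) -> a = 0; heap: [0-7 ALLOC][8-24 FREE]
Op 2: a = realloc(a, 10) -> a = 0; heap: [0-9 ALLOC][10-24 FREE]
Op 3: b = malloc(3) -> b = 10; heap: [0-9 ALLOC][10-12 ALLOC][13-24 FREE]
Op 4: a = realloc(a, 7) -> a = 0; heap: [0-6 ALLOC][7-9 FREE][10-12 ALLOC][13-24 FREE]
Free blocks: [3 12] total_free=15 largest=12 -> 100*(15-12)/15 = 300/15 = 20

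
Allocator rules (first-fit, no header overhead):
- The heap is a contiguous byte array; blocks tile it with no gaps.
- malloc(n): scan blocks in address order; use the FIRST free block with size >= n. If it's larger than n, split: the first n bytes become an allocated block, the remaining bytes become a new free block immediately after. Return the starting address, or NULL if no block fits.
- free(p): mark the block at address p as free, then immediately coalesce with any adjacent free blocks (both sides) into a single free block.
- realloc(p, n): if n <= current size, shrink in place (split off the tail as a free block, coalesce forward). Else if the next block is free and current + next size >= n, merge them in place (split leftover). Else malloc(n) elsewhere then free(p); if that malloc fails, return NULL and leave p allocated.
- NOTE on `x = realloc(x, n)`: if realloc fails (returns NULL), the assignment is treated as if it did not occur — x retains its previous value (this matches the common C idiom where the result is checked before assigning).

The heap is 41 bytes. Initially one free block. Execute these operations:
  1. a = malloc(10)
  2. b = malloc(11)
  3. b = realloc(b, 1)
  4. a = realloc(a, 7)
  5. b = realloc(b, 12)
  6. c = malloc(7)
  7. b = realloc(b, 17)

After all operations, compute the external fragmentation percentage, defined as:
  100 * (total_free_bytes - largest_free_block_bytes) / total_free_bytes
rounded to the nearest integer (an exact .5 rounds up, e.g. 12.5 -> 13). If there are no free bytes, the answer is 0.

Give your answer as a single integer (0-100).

Op 1: a = malloc(10) -> a = 0; heap: [0-9 ALLOC][10-40 FREE]
Op 2: b = malloc(11) -> b = 10; heap: [0-9 ALLOC][10-20 ALLOC][21-40 FREE]
Op 3: b = realloc(b, 1) -> b = 10; heap: [0-9 ALLOC][10-10 ALLOC][11-40 FREE]
Op 4: a = realloc(a, 7) -> a = 0; heap: [0-6 ALLOC][7-9 FREE][10-10 ALLOC][11-40 FREE]
Op 5: b = realloc(b, 12) -> b = 10; heap: [0-6 ALLOC][7-9 FREE][10-21 ALLOC][22-40 FREE]
Op 6: c = malloc(7) -> c = 22; heap: [0-6 ALLOC][7-9 FREE][10-21 ALLOC][22-28 ALLOC][29-40 FREE]
Op 7: b = realloc(b, 17) -> NULL (b unchanged); heap: [0-6 ALLOC][7-9 FREE][10-21 ALLOC][22-28 ALLOC][29-40 FREE]
Free blocks: [3 12] total_free=15 largest=12 -> 100*(15-12)/15 = 300/15 = 20

Answer: 20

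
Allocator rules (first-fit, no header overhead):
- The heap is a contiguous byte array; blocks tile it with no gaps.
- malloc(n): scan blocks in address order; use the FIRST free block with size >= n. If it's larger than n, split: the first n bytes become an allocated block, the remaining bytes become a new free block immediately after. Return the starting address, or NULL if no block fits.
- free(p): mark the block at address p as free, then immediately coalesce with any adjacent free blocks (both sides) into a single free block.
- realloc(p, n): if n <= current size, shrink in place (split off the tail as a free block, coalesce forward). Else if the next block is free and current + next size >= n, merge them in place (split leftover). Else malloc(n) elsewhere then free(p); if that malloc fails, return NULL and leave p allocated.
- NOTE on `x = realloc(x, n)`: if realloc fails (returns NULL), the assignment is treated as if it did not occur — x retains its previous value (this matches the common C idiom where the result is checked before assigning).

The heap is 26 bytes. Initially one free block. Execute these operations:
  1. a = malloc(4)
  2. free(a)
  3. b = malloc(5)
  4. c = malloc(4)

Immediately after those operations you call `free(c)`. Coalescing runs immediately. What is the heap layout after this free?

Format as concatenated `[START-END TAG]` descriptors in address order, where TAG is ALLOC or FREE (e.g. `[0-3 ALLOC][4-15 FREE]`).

Answer: [0-4 ALLOC][5-25 FREE]

Derivation:
Op 1: a = malloc(4) -> a = 0; heap: [0-3 ALLOC][4-25 FREE]
Op 2: free(a) -> (freed a); heap: [0-25 FREE]
Op 3: b = malloc(5) -> b = 0; heap: [0-4 ALLOC][5-25 FREE]
Op 4: c = malloc(4) -> c = 5; heap: [0-4 ALLOC][5-8 ALLOC][9-25 FREE]
free(c): c = 5 -> block [5-8 ALLOC]; mark free, coalesce with adjacent free neighbors -> [0-4 ALLOC][5-25 FREE]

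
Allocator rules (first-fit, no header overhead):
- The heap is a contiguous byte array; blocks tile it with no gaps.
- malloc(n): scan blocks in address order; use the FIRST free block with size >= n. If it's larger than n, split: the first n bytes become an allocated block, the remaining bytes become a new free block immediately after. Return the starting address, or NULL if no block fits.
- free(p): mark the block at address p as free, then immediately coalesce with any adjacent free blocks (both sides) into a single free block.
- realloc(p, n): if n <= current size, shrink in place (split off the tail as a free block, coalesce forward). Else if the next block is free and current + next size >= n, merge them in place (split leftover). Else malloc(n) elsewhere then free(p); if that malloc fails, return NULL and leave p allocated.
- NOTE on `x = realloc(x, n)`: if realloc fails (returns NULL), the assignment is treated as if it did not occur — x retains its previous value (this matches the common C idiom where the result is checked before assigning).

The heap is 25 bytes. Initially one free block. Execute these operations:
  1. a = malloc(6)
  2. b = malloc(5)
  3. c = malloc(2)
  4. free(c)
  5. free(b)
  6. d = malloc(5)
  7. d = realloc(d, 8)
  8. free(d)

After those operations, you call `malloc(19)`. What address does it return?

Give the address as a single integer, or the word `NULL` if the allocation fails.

Op 1: a = malloc(6) -> a = 0; heap: [0-5 ALLOC][6-24 FREE]
Op 2: b = malloc(5) -> b = 6; heap: [0-5 ALLOC][6-10 ALLOC][11-24 FREE]
Op 3: c = malloc(2) -> c = 11; heap: [0-5 ALLOC][6-10 ALLOC][11-12 ALLOC][13-24 FREE]
Op 4: free(c) -> (freed c); heap: [0-5 ALLOC][6-10 ALLOC][11-24 FREE]
Op 5: free(b) -> (freed b); heap: [0-5 ALLOC][6-24 FREE]
Op 6: d = malloc(5) -> d = 6; heap: [0-5 ALLOC][6-10 ALLOC][11-24 FREE]
Op 7: d = realloc(d, 8) -> d = 6; heap: [0-5 ALLOC][6-13 ALLOC][14-24 FREE]
Op 8: free(d) -> (freed d); heap: [0-5 ALLOC][6-24 FREE]
malloc(19): first-fit scan over [0-5 ALLOC][6-24 FREE] -> 6

Answer: 6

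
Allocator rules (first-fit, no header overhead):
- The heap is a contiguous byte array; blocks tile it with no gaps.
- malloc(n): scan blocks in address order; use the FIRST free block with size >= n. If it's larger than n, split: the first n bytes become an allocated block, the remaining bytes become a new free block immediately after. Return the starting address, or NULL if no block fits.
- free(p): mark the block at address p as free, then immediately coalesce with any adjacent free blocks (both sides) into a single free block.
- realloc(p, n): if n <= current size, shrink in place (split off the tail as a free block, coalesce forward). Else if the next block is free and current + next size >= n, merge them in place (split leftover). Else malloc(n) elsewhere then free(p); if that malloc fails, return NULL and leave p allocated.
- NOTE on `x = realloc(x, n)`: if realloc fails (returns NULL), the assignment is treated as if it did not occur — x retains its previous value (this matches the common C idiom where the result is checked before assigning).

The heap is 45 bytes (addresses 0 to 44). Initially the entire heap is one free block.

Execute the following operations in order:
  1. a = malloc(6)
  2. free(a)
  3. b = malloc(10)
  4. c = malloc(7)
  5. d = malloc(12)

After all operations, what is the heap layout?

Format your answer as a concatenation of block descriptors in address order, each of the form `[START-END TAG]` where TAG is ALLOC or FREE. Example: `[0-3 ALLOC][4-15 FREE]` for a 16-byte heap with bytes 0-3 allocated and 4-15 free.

Answer: [0-9 ALLOC][10-16 ALLOC][17-28 ALLOC][29-44 FREE]

Derivation:
Op 1: a = malloc(6) -> a = 0; heap: [0-5 ALLOC][6-44 FREE]
Op 2: free(a) -> (freed a); heap: [0-44 FREE]
Op 3: b = malloc(10) -> b = 0; heap: [0-9 ALLOC][10-44 FREE]
Op 4: c = malloc(7) -> c = 10; heap: [0-9 ALLOC][10-16 ALLOC][17-44 FREE]
Op 5: d = malloc(12) -> d = 17; heap: [0-9 ALLOC][10-16 ALLOC][17-28 ALLOC][29-44 FREE]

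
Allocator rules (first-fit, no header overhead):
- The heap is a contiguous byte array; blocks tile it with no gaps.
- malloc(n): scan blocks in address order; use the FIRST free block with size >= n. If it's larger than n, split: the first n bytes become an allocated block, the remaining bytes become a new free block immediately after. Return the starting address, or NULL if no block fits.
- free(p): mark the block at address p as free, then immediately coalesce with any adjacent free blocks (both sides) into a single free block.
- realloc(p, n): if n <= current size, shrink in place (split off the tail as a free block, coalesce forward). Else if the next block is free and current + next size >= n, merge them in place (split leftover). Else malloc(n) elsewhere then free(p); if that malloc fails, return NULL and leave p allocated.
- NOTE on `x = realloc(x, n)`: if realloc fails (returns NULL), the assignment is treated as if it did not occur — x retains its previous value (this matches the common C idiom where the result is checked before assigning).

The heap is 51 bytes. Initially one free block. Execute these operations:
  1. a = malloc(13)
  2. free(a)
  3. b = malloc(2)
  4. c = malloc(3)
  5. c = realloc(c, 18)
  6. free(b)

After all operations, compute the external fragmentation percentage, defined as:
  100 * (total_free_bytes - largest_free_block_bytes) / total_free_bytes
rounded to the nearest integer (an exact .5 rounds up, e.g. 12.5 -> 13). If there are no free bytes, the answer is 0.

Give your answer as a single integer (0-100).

Op 1: a = malloc(13) -> a = 0; heap: [0-12 ALLOC][13-50 FREE]
Op 2: free(a) -> (freed a); heap: [0-50 FREE]
Op 3: b = malloc(2) -> b = 0; heap: [0-1 ALLOC][2-50 FREE]
Op 4: c = malloc(3) -> c = 2; heap: [0-1 ALLOC][2-4 ALLOC][5-50 FREE]
Op 5: c = realloc(c, 18) -> c = 2; heap: [0-1 ALLOC][2-19 ALLOC][20-50 FREE]
Op 6: free(b) -> (freed b); heap: [0-1 FREE][2-19 ALLOC][20-50 FREE]
Free blocks: [2 31] total_free=33 largest=31 -> 100*(33-31)/33 = 200/33 ≈ 6.061 -> rounds to 6

Answer: 6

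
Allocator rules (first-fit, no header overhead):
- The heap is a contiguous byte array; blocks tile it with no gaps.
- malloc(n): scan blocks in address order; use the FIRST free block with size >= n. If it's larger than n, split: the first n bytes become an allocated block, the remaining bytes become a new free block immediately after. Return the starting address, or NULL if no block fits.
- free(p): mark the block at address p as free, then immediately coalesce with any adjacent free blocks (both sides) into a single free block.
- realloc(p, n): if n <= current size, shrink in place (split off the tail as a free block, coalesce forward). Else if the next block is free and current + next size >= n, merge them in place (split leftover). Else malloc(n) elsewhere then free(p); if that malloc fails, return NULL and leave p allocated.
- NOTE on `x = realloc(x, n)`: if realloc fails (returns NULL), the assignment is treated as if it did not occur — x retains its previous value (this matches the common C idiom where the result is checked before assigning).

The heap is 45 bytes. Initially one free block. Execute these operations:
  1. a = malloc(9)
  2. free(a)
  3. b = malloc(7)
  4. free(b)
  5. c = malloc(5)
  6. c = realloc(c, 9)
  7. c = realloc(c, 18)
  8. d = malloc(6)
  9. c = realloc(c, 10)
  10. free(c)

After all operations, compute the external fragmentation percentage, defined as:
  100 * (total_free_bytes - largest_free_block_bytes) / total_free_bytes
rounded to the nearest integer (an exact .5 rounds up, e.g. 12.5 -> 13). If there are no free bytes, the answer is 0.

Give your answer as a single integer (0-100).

Answer: 46

Derivation:
Op 1: a = malloc(9) -> a = 0; heap: [0-8 ALLOC][9-44 FREE]
Op 2: free(a) -> (freed a); heap: [0-44 FREE]
Op 3: b = malloc(7) -> b = 0; heap: [0-6 ALLOC][7-44 FREE]
Op 4: free(b) -> (freed b); heap: [0-44 FREE]
Op 5: c = malloc(5) -> c = 0; heap: [0-4 ALLOC][5-44 FREE]
Op 6: c = realloc(c, 9) -> c = 0; heap: [0-8 ALLOC][9-44 FREE]
Op 7: c = realloc(c, 18) -> c = 0; heap: [0-17 ALLOC][18-44 FREE]
Op 8: d = malloc(6) -> d = 18; heap: [0-17 ALLOC][18-23 ALLOC][24-44 FREE]
Op 9: c = realloc(c, 10) -> c = 0; heap: [0-9 ALLOC][10-17 FREE][18-23 ALLOC][24-44 FREE]
Op 10: free(c) -> (freed c); heap: [0-17 FREE][18-23 ALLOC][24-44 FREE]
Free blocks: [18 21] total_free=39 largest=21 -> 100*(39-21)/39 = 1800/39 ≈ 46.154 -> rounds to 46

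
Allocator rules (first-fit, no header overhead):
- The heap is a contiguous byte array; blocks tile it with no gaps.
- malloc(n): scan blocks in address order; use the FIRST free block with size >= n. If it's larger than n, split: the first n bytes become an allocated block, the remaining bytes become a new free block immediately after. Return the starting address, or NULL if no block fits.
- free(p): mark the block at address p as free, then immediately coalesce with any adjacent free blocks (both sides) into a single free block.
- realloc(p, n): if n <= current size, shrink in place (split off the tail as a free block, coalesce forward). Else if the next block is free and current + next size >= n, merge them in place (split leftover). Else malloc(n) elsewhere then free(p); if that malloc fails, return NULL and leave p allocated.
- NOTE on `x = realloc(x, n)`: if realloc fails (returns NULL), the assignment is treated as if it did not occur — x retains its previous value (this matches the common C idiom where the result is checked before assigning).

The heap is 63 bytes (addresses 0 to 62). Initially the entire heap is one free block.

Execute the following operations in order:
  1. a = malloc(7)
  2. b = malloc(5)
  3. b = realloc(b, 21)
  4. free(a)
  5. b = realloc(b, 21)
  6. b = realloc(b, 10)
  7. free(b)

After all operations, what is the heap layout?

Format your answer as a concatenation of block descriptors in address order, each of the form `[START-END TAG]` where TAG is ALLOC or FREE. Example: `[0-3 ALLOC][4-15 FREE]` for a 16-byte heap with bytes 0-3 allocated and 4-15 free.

Answer: [0-62 FREE]

Derivation:
Op 1: a = malloc(7) -> a = 0; heap: [0-6 ALLOC][7-62 FREE]
Op 2: b = malloc(5) -> b = 7; heap: [0-6 ALLOC][7-11 ALLOC][12-62 FREE]
Op 3: b = realloc(b, 21) -> b = 7; heap: [0-6 ALLOC][7-27 ALLOC][28-62 FREE]
Op 4: free(a) -> (freed a); heap: [0-6 FREE][7-27 ALLOC][28-62 FREE]
Op 5: b = realloc(b, 21) -> b = 7; heap: [0-6 FREE][7-27 ALLOC][28-62 FREE]
Op 6: b = realloc(b, 10) -> b = 7; heap: [0-6 FREE][7-16 ALLOC][17-62 FREE]
Op 7: free(b) -> (freed b); heap: [0-62 FREE]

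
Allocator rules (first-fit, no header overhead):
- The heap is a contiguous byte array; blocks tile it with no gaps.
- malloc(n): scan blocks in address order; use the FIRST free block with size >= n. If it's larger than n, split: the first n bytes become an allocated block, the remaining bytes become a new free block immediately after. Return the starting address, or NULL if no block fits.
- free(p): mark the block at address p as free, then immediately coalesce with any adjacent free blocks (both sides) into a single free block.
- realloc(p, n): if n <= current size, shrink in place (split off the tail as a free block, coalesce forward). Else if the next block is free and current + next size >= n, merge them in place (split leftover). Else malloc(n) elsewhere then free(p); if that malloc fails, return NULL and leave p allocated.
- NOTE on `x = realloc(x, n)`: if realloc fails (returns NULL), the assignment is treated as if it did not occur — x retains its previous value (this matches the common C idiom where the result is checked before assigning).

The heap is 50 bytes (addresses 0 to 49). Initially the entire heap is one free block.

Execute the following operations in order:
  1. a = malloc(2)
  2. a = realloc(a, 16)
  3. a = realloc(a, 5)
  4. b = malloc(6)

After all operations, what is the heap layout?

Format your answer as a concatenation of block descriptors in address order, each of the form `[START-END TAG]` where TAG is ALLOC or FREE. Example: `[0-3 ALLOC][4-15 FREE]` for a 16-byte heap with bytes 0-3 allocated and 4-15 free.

Answer: [0-4 ALLOC][5-10 ALLOC][11-49 FREE]

Derivation:
Op 1: a = malloc(2) -> a = 0; heap: [0-1 ALLOC][2-49 FREE]
Op 2: a = realloc(a, 16) -> a = 0; heap: [0-15 ALLOC][16-49 FREE]
Op 3: a = realloc(a, 5) -> a = 0; heap: [0-4 ALLOC][5-49 FREE]
Op 4: b = malloc(6) -> b = 5; heap: [0-4 ALLOC][5-10 ALLOC][11-49 FREE]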